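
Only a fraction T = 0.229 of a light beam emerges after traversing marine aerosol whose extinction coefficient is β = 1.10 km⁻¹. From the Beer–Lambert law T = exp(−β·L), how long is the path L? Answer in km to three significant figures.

1.34 km

Beer–Lambert: T = exp(−βL) ⇒ L = −ln(T)/β = −ln(0.229)/1.10 = 1.4740/1.10 = 1.34 km.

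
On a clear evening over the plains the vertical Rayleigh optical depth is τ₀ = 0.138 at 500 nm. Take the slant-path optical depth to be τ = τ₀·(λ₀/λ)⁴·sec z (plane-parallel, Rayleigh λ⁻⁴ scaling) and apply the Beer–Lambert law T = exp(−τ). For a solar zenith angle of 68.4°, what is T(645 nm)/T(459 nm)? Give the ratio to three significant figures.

1.48

Airmass: sec 68.4° = 2.7165.
τ(645 nm) = 0.138 × (500/645)⁴ × 2.7165 = 0.138 × 0.3611 × 2.7165 = 0.1354.
τ(459 nm) = 0.138 × (500/459)⁴ × 2.7165 = 0.138 × 1.4081 × 2.7165 = 0.5279.
T(645)/T(459) = exp(τ_B − τ_A) = exp(0.3925) = 1.4807.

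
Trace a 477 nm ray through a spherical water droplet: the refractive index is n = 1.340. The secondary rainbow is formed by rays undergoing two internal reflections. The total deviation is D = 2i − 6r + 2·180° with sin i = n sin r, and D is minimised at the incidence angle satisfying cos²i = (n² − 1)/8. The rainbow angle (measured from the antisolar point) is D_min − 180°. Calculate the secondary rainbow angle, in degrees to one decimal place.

52.7°

cos²i = (1.79560 − 1)/8 = 0.09945; i = arccos(0.31536) = 71.618°.
sin r = sin 71.618°/1.340 = 0.70819; r = 45.088°.
D_min = 2·71.618° − 6·45.088° + 360° = 232.709°.
Rainbow angle = D_min − 180° = 52.709°.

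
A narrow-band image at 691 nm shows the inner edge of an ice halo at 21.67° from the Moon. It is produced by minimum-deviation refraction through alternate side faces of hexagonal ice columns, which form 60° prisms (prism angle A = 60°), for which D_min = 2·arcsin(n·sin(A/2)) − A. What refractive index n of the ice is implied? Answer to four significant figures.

Rearranging: n = sin((D_min + A)/2) / sin(A/2).
(D_min + A)/2 = (21.67° + 60°)/2 = 40.835°.
n = sin 40.835° / sin 30° = 0.6539 / 0.5000 = 1.3078.

1.308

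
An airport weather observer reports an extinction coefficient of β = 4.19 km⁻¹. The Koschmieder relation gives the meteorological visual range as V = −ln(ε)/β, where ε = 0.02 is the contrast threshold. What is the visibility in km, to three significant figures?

0.934 km

V = −ln(0.02) / 4.19 = 3.912 / 4.19 = 0.9337 km.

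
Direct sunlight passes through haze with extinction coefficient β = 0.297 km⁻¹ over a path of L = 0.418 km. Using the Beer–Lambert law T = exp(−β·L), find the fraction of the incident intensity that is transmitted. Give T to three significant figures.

0.883

τ = β·L = 0.297 × 0.418 = 0.1241.
T = exp(−0.1241) = 0.8833.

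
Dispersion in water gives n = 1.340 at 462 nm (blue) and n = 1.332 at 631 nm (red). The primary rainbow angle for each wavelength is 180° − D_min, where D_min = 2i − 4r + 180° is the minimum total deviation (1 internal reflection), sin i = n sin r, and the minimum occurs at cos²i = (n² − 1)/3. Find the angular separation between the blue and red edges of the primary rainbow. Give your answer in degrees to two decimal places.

At 462 nm (n = 1.340): cos²i = 0.26520 → i = 59.004°, r = 39.770°, D_min = 138.929°, rainbow angle = 41.071°.
At 631 nm (n = 1.332): cos²i = 0.25807 → i = 59.469°, r = 40.290°, D_min = 137.776°, rainbow angle = 42.224°.
Angular width = |41.071° − 42.224°| = 1.153°.

1.15°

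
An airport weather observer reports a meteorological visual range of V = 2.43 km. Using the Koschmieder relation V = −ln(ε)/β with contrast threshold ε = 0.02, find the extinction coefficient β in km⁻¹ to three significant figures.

1.61 km⁻¹

β = −ln(0.02) / V = 3.912 / 2.43 = 1.6099 km⁻¹.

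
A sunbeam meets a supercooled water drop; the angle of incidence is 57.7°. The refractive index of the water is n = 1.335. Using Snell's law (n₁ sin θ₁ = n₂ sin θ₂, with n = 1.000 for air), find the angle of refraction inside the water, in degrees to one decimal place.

Snell: sin θ_r = sin θ_i / n = sin 57.7° / 1.335 = 0.8453 / 1.335 = 0.6332.
θ_r = arcsin(0.6332) = 39.28°.

39.3°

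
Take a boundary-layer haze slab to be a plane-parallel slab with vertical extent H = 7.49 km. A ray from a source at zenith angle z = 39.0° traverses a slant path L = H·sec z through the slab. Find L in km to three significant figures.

9.64 km

sec z = 1/cos 39.0° = 1.2868.
L = 7.49 × 1.2868 = 9.638 km.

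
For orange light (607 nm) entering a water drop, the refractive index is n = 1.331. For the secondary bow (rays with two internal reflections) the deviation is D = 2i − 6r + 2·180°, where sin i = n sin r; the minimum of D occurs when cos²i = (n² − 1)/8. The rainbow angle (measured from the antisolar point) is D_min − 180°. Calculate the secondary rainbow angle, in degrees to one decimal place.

cos²i = (1.77156 − 1)/8 = 0.09645; i = arccos(0.31056) = 71.907°.
sin r = sin 71.907°/1.331 = 0.71417; r = 45.575°.
D_min = 2·71.907° − 6·45.575° + 360° = 230.365°.
Rainbow angle = D_min − 180° = 50.365°.

50.4°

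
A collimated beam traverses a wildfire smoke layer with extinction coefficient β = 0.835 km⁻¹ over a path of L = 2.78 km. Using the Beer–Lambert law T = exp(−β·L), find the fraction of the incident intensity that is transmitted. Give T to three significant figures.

τ = β·L = 0.835 × 2.78 = 2.3213.
T = exp(−2.3213) = 0.0981.

0.0981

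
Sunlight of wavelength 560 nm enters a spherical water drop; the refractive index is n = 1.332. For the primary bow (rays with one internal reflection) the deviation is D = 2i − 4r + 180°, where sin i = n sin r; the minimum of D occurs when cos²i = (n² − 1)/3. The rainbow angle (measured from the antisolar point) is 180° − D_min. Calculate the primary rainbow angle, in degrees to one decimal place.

cos²i = (1.77422 − 1)/3 = 0.25807; i = arccos(0.50801) = 59.469°.
sin r = sin 59.469°/1.332 = 0.64666; r = 40.290°.
D_min = 2·59.469° − 4·40.290° + 180° = 137.776°.
Rainbow angle = 180° − D_min = 42.224°.

42.2°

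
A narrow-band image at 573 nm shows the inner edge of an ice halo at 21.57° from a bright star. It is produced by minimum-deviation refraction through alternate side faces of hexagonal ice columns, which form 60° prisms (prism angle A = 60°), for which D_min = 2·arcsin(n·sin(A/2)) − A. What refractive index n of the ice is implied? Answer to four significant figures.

1.306

Rearranging: n = sin((D_min + A)/2) / sin(A/2).
(D_min + A)/2 = (21.57° + 60°)/2 = 40.785°.
n = sin 40.785° / sin 30° = 0.6532 / 0.5000 = 1.3064.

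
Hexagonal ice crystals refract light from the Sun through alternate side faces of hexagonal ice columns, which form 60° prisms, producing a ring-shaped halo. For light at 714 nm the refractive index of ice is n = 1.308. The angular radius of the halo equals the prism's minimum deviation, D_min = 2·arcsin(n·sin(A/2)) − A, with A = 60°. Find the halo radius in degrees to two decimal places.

n·sin(A/2) = 1.308 × sin 30° = 1.308 × 0.5000 = 0.6540.
D_min = 2·arcsin(0.6540) − 60° = 2 × 40.844° − 60° = 21.688°.

21.69°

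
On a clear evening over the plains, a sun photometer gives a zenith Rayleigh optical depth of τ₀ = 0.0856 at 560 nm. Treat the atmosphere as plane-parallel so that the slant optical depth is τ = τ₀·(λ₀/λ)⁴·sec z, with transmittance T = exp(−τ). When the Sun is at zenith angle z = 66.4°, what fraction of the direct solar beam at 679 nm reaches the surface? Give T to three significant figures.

0.906

sec 66.4° = 2.4978.
τ = 0.0856 × (560/679)⁴ × 2.4978 = 0.0856 × 0.4627 × 2.4978 = 0.0989.
T = exp(−0.0989) = 0.9058.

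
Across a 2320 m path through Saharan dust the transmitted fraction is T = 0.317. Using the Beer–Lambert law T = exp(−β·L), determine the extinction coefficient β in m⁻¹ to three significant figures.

Beer–Lambert: T = exp(−βL) ⇒ β = −ln(T)/L = −ln(0.317)/2320 = 1.1489/2320 = 0.0004952 m⁻¹.

0.000495 m⁻¹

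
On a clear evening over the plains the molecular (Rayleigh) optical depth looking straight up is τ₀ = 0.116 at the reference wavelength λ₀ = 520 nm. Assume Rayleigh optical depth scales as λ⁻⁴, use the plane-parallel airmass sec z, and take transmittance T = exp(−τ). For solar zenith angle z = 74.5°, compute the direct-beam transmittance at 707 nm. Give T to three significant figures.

sec 74.5° = 3.7420.
τ = 0.116 × (520/707)⁴ × 3.7420 = 0.116 × 0.2926 × 3.7420 = 0.1270.
T = exp(−0.1270) = 0.8807.

0.881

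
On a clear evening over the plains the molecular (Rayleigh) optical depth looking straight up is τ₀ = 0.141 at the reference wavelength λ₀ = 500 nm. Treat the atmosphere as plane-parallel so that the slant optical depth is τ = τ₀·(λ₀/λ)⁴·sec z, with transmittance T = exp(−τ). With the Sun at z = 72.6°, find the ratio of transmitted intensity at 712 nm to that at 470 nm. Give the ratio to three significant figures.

Airmass: sec 72.6° = 3.3440.
τ(712 nm) = 0.141 × (500/712)⁴ × 3.3440 = 0.141 × 0.2432 × 3.3440 = 0.1147.
τ(470 nm) = 0.141 × (500/470)⁴ × 3.3440 = 0.141 × 1.2808 × 3.3440 = 0.6039.
T(712)/T(470) = exp(τ_B − τ_A) = exp(0.4892) = 1.6311.

1.63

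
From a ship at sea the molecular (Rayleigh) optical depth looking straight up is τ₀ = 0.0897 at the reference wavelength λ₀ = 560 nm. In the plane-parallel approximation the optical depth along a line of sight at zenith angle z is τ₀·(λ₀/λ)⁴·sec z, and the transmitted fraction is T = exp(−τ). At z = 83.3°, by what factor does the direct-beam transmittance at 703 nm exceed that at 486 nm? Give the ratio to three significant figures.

Airmass: sec 83.3° = 8.5711.
τ(703 nm) = 0.0897 × (560/703)⁴ × 8.5711 = 0.0897 × 0.4027 × 8.5711 = 0.3096.
τ(486 nm) = 0.0897 × (560/486)⁴ × 8.5711 = 0.0897 × 1.7628 × 8.5711 = 1.3553.
T(703)/T(486) = exp(τ_B − τ_A) = exp(1.0457) = 2.8455.

2.85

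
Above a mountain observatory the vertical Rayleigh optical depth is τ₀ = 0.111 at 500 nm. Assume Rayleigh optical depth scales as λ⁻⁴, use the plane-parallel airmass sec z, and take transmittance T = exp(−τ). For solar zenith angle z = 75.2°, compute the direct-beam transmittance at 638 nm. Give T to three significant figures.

sec 75.2° = 3.9147.
τ = 0.111 × (500/638)⁴ × 3.9147 = 0.111 × 0.3772 × 3.9147 = 0.1639.
T = exp(−0.1639) = 0.8488.

0.849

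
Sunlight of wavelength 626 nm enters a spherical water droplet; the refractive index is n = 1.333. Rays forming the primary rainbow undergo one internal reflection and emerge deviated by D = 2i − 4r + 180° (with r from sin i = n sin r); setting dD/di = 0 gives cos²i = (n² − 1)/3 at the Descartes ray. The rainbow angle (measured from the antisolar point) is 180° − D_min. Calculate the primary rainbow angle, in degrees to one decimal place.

cos²i = (1.77689 − 1)/3 = 0.25896; i = arccos(0.50888) = 59.410°.
sin r = sin 59.410°/1.333 = 0.64579; r = 40.225°.
D_min = 2·59.410° − 4·40.225° + 180° = 137.922°.
Rainbow angle = 180° − D_min = 42.078°.

42.1°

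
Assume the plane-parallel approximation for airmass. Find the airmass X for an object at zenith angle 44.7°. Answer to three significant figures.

1.41

X = sec z = 1/cos 44.7° = 1/0.7108 = 1.4069.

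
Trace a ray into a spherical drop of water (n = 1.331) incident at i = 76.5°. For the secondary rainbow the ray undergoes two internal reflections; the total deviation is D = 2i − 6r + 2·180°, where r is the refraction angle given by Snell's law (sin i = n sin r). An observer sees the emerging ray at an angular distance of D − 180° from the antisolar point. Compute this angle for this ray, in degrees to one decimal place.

51.4°

sin r = sin 76.5° / 1.331 = 0.9724/1.331 = 0.7306; r = 46.93°.
D = 2·76.5° − 6·46.93° + 2·180° = 153.00° − 281.60° + 360° = 231.40°.
Angle from antisolar point = D − 180° = 51.40°.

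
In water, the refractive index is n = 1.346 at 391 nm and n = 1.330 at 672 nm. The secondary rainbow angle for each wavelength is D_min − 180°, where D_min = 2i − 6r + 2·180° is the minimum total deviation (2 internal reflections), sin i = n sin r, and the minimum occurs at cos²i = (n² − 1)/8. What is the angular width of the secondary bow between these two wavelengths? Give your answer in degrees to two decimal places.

At 391 nm (n = 1.346): cos²i = 0.10146 → i = 71.426°, r = 44.768°, D_min = 234.241°, rainbow angle = 54.241°.
At 672 nm (n = 1.330): cos²i = 0.09611 → i = 71.940°, r = 45.630°, D_min = 230.101°, rainbow angle = 50.101°.
Angular width = |54.241° − 50.101°| = 4.140°.

4.14°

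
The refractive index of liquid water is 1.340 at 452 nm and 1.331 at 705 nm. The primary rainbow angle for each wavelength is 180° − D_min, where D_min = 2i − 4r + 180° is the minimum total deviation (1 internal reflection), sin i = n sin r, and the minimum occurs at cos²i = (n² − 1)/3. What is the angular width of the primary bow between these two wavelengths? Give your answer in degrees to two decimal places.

1.30°

At 452 nm (n = 1.340): cos²i = 0.26520 → i = 59.004°, r = 39.770°, D_min = 138.929°, rainbow angle = 41.071°.
At 705 nm (n = 1.331): cos²i = 0.25719 → i = 59.527°, r = 40.356°, D_min = 137.630°, rainbow angle = 42.370°.
Angular width = |41.071° − 42.370°| = 1.299°.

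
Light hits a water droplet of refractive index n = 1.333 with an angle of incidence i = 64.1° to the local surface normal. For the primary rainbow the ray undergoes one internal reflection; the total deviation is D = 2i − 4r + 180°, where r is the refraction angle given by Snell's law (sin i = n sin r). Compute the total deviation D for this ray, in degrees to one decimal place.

138.4°

sin r = sin 64.1° / 1.333 = 0.8996/1.333 = 0.6748; r = 42.44°.
D = 2·64.1° − 4·42.44° + 180° = 128.20° − 169.77° + 180° = 138.43°.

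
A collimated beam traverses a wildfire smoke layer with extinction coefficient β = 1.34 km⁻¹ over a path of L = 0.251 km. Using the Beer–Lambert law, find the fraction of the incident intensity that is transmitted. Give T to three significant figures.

0.714

τ = β·L = 1.34 × 0.251 = 0.3363.
T = exp(−0.3363) = 0.7144.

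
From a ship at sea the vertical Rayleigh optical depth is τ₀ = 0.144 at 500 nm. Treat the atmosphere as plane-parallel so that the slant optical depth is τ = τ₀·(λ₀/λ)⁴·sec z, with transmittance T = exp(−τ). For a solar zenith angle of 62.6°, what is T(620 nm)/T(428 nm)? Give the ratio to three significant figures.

1.57

Airmass: sec 62.6° = 2.1730.
τ(620 nm) = 0.144 × (500/620)⁴ × 2.1730 = 0.144 × 0.4230 × 2.1730 = 0.1324.
τ(428 nm) = 0.144 × (500/428)⁴ × 2.1730 = 0.144 × 1.8625 × 2.1730 = 0.5828.
T(620)/T(428) = exp(τ_B − τ_A) = exp(0.4505) = 1.5690.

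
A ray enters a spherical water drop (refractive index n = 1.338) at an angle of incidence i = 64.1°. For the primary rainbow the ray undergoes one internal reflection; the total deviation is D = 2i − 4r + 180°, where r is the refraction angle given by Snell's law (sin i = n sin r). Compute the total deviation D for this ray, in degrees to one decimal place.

sin r = sin 64.1° / 1.338 = 0.8996/1.338 = 0.6723; r = 42.25°.
D = 2·64.1° − 4·42.25° + 180° = 128.20° − 168.98° + 180° = 139.22°.

139.2°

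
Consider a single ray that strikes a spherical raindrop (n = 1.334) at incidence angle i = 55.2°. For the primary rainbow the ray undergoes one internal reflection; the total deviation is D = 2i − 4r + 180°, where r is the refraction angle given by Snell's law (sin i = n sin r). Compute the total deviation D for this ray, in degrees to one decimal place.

138.4°

sin r = sin 55.2° / 1.334 = 0.8211/1.334 = 0.6156; r = 37.99°.
D = 2·55.2° − 4·37.99° + 180° = 110.40° − 151.97° + 180° = 138.43°.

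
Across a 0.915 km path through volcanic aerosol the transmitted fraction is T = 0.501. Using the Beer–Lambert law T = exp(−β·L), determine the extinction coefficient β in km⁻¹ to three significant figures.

Beer–Lambert: T = exp(−βL) ⇒ β = −ln(T)/L = −ln(0.501)/0.915 = 0.6911/0.915 = 0.7554 km⁻¹.

0.755 km⁻¹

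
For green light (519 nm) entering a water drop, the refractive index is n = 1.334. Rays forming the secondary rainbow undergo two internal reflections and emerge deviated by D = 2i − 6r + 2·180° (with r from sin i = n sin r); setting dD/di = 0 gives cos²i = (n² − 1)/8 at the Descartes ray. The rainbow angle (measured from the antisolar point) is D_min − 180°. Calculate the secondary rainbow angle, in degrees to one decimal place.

cos²i = (1.77956 − 1)/8 = 0.09744; i = arccos(0.31216) = 71.810°.
sin r = sin 71.810°/1.334 = 0.71217; r = 45.411°.
D_min = 2·71.810° − 6·45.411° + 360° = 231.153°.
Rainbow angle = D_min − 180° = 51.153°.

51.2°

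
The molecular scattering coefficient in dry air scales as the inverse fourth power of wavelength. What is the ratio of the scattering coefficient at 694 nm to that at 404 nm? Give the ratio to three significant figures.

0.115

Rayleigh scattering ∝ λ⁻⁴, so the ratio of coefficients is the inverse fourth power of the wavelength ratio.
σ(694)/σ(404) = (404/694)⁴ = (0.5821)⁴ = 0.1148.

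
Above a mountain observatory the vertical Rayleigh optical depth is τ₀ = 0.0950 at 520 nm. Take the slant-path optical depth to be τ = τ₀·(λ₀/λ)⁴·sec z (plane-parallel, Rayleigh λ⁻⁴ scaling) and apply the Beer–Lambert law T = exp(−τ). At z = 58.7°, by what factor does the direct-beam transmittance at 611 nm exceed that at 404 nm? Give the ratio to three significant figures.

1.50

Airmass: sec 58.7° = 1.9249.
τ(611 nm) = 0.0950 × (520/611)⁴ × 1.9249 = 0.0950 × 0.5246 × 1.9249 = 0.0959.
τ(404 nm) = 0.0950 × (520/404)⁴ × 1.9249 = 0.0950 × 2.7447 × 1.9249 = 0.5019.
T(611)/T(404) = exp(τ_B − τ_A) = exp(0.4060) = 1.5007.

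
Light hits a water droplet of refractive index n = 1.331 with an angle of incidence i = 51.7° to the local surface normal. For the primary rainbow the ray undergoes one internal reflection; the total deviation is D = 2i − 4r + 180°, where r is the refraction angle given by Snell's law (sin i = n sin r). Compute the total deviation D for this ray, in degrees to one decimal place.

sin r = sin 51.7° / 1.331 = 0.7848/1.331 = 0.5896; r = 36.13°.
D = 2·51.7° − 4·36.13° + 180° = 103.40° − 144.52° + 180° = 138.88°.

138.9°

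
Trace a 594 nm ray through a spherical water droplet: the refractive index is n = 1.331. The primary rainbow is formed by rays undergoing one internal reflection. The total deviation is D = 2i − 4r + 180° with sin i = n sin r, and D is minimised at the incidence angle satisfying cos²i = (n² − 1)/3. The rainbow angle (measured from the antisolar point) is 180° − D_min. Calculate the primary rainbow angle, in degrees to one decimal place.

42.4°

cos²i = (1.77156 − 1)/3 = 0.25719; i = arccos(0.50714) = 59.527°.
sin r = sin 59.527°/1.331 = 0.64753; r = 40.356°.
D_min = 2·59.527° − 4·40.356° + 180° = 137.630°.
Rainbow angle = 180° − D_min = 42.370°.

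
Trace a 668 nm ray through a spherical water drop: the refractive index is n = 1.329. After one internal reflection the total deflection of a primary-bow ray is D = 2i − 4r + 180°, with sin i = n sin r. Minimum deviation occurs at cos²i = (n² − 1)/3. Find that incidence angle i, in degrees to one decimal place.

59.6°

cos²i = (1.329² − 1)/3 = (1.76624 − 1)/3 = 0.25541.
cos i = 0.50538, so i = 59.643°.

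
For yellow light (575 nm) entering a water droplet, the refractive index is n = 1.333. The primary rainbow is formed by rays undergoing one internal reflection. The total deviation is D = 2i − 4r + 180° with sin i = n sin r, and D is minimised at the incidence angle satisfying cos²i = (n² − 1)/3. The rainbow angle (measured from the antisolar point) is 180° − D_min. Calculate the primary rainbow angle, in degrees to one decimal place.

42.1°

cos²i = (1.77689 − 1)/3 = 0.25896; i = arccos(0.50888) = 59.410°.
sin r = sin 59.410°/1.333 = 0.64579; r = 40.225°.
D_min = 2·59.410° − 4·40.225° + 180° = 137.922°.
Rainbow angle = 180° − D_min = 42.078°.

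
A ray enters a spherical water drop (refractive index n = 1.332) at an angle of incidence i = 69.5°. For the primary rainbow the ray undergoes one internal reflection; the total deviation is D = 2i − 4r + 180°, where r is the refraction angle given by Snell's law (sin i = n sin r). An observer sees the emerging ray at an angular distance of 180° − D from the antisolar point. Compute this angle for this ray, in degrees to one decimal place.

sin r = sin 69.5° / 1.332 = 0.9367/1.332 = 0.7032; r = 44.68°.
D = 2·69.5° − 4·44.68° + 180° = 139.00° − 178.74° + 180° = 140.26°.
Angle from antisolar point = 180° − D = 39.74°.

39.7°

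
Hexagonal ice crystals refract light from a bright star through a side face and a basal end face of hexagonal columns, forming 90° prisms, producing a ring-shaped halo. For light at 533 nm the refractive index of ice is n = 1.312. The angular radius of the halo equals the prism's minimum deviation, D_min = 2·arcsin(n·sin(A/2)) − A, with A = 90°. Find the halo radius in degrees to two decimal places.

46.17°

n·sin(A/2) = 1.312 × sin 45° = 1.312 × 0.7071 = 0.9277.
D_min = 2·arcsin(0.9277) − 90° = 2 × 68.083° − 90° = 46.166°.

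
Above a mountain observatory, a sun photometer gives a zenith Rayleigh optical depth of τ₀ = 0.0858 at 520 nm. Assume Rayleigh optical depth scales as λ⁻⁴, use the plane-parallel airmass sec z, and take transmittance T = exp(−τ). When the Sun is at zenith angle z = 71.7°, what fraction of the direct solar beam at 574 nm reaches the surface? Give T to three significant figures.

sec 71.7° = 3.1848.
τ = 0.0858 × (520/574)⁴ × 3.1848 = 0.0858 × 0.6735 × 3.1848 = 0.1840.
T = exp(−0.1840) = 0.8319.

0.832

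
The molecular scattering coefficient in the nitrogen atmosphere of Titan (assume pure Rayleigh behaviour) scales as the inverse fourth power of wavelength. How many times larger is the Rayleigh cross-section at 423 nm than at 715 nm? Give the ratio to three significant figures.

Rayleigh scattering ∝ λ⁻⁴, so the ratio of coefficients is the inverse fourth power of the wavelength ratio.
σ(423)/σ(715) = (715/423)⁴ = (1.6903)⁴ = 8.163.

8.16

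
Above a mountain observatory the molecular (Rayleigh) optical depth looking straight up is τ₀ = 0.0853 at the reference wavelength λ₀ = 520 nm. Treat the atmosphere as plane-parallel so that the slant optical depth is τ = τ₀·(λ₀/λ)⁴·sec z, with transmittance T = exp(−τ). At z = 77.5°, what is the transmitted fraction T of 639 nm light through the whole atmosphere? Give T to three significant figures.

sec 77.5° = 4.6202.
τ = 0.0853 × (520/639)⁴ × 4.6202 = 0.0853 × 0.4385 × 4.6202 = 0.1728.
T = exp(−0.1728) = 0.8413.

0.841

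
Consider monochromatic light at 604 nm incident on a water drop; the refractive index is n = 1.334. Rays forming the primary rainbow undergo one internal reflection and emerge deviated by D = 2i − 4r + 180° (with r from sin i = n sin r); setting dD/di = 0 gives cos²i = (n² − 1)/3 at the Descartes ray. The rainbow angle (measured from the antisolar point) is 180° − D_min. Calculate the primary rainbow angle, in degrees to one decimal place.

41.9°

cos²i = (1.77956 − 1)/3 = 0.25985; i = arccos(0.50976) = 59.352°.
sin r = sin 59.352°/1.334 = 0.64492; r = 40.159°.
D_min = 2·59.352° − 4·40.159° + 180° = 138.067°.
Rainbow angle = 180° − D_min = 41.933°.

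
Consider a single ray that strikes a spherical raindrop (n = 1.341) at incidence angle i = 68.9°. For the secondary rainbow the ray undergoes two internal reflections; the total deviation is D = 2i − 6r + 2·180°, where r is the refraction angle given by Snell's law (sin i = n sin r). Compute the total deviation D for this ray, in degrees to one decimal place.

sin r = sin 68.9° / 1.341 = 0.9330/1.341 = 0.6957; r = 44.08°.
D = 2·68.9° − 6·44.08° + 2·180° = 137.80° − 264.51° + 360° = 233.29°.

233.3°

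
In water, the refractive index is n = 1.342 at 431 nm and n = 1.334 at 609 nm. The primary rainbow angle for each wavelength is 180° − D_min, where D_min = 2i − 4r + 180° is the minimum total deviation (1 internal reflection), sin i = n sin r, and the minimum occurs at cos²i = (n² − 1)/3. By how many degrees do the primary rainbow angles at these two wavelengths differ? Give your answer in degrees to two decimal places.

At 431 nm (n = 1.342): cos²i = 0.26699 → i = 58.888°, r = 39.641°, D_min = 139.213°, rainbow angle = 40.787°.
At 609 nm (n = 1.334): cos²i = 0.25985 → i = 59.352°, r = 40.159°, D_min = 138.067°, rainbow angle = 41.933°.
Angular width = |40.787° − 41.933°| = 1.146°.

1.15°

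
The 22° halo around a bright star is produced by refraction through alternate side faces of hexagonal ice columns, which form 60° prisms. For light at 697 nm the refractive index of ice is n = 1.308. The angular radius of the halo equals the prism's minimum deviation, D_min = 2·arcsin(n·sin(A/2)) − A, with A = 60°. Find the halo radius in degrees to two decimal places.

21.69°

n·sin(A/2) = 1.308 × sin 30° = 1.308 × 0.5000 = 0.6540.
D_min = 2·arcsin(0.6540) − 60° = 2 × 40.844° − 60° = 21.688°.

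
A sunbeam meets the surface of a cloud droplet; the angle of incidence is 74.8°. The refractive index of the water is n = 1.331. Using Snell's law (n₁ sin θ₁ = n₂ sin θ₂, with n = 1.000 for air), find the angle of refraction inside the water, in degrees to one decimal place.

46.5°

Snell: sin θ_r = sin θ_i / n = sin 74.8° / 1.331 = 0.9650 / 1.331 = 0.7250.
θ_r = arcsin(0.7250) = 46.47°.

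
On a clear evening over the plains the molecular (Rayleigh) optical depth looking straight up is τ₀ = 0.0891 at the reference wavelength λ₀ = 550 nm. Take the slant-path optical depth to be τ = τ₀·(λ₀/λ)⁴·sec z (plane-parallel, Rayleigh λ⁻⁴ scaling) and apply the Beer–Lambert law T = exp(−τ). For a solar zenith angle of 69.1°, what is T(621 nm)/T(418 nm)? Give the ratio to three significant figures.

Airmass: sec 69.1° = 2.8032.
τ(621 nm) = 0.0891 × (550/621)⁴ × 2.8032 = 0.0891 × 0.6153 × 2.8032 = 0.1537.
τ(418 nm) = 0.0891 × (550/418)⁴ × 2.8032 = 0.0891 × 2.9974 × 2.8032 = 0.7486.
T(621)/T(418) = exp(τ_B − τ_A) = exp(0.5950) = 1.8130.

1.81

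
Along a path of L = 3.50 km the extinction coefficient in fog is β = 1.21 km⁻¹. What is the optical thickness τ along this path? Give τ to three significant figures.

4.23

τ = β·L = 1.21 × 3.50 = 4.2350.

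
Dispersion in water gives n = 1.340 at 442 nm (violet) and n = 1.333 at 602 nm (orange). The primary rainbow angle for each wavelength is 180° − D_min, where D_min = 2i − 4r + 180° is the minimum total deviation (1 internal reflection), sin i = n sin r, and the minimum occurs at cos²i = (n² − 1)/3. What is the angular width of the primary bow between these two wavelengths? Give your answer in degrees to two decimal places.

At 442 nm (n = 1.340): cos²i = 0.26520 → i = 59.004°, r = 39.770°, D_min = 138.929°, rainbow angle = 41.071°.
At 602 nm (n = 1.333): cos²i = 0.25896 → i = 59.410°, r = 40.225°, D_min = 137.922°, rainbow angle = 42.078°.
Angular width = |41.071° − 42.078°| = 1.007°.

1.01°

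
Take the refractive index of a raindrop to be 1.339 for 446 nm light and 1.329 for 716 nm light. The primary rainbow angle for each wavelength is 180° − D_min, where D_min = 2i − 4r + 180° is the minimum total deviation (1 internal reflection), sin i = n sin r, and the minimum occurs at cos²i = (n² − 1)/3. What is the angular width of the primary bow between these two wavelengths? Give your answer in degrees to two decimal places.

At 446 nm (n = 1.339): cos²i = 0.26431 → i = 59.062°, r = 39.834°, D_min = 138.786°, rainbow angle = 41.214°.
At 716 nm (n = 1.329): cos²i = 0.25541 → i = 59.643°, r = 40.487°, D_min = 137.337°, rainbow angle = 42.663°.
Angular width = |41.214° − 42.663°| = 1.450°.

1.45°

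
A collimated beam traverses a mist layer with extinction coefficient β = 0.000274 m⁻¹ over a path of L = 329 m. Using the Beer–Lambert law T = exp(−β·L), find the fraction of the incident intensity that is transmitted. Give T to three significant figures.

0.914

τ = β·L = 0.000274 × 329 = 0.0901.
T = exp(−0.0901) = 0.9138.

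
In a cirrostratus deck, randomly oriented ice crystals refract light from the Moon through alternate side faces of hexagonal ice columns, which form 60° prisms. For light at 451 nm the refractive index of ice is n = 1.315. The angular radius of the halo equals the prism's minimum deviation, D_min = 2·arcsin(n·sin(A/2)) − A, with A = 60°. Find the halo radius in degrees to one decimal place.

n·sin(A/2) = 1.315 × sin 30° = 1.315 × 0.5000 = 0.6575.
D_min = 2·arcsin(0.6575) − 60° = 2 × 41.109° − 60° = 22.219°.

22.2°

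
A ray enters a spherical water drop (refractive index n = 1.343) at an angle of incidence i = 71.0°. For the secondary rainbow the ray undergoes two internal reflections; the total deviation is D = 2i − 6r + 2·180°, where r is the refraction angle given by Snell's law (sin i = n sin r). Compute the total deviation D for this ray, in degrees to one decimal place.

sin r = sin 71.0° / 1.343 = 0.9455/1.343 = 0.7040; r = 44.75°.
D = 2·71.0° − 6·44.75° + 2·180° = 142.00° − 268.51° + 360° = 233.49°.

233.5°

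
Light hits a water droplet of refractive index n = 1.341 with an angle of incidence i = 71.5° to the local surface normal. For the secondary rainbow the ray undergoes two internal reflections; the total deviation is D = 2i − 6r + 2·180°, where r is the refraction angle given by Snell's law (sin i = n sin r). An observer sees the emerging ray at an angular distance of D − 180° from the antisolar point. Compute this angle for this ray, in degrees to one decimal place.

sin r = sin 71.5° / 1.341 = 0.9483/1.341 = 0.7072; r = 45.01°.
D = 2·71.5° − 6·45.01° + 2·180° = 143.00° − 270.03° + 360° = 232.97°.
Angle from antisolar point = D − 180° = 52.97°.

53.0°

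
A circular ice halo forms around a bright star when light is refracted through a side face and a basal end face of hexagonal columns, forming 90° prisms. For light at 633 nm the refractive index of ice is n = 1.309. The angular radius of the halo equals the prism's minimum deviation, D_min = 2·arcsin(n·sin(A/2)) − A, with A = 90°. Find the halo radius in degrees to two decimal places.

45.52°

n·sin(A/2) = 1.309 × sin 45° = 1.309 × 0.7071 = 0.9256.
D_min = 2·arcsin(0.9256) − 90° = 2 × 67.759° − 90° = 45.519°.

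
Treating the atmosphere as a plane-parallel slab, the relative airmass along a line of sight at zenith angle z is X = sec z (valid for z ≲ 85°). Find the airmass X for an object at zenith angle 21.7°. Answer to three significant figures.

X = sec z = 1/cos 21.7° = 1/0.9291 = 1.0763.

1.08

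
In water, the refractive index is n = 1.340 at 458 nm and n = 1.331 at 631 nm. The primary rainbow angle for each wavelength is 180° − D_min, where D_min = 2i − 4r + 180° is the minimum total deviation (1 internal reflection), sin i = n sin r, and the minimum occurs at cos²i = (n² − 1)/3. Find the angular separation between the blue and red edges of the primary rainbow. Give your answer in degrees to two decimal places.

1.30°

At 458 nm (n = 1.340): cos²i = 0.26520 → i = 59.004°, r = 39.770°, D_min = 138.929°, rainbow angle = 41.071°.
At 631 nm (n = 1.331): cos²i = 0.25719 → i = 59.527°, r = 40.356°, D_min = 137.630°, rainbow angle = 42.370°.
Angular width = |41.071° − 42.370°| = 1.299°.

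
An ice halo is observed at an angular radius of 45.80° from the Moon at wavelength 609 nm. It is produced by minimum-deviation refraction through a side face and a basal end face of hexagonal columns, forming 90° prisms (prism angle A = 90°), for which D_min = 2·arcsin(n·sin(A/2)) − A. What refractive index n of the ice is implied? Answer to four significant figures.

1.310

Rearranging: n = sin((D_min + A)/2) / sin(A/2).
(D_min + A)/2 = (45.80° + 90°)/2 = 67.900°.
n = sin 67.900° / sin 45° = 0.9265 / 0.7071 = 1.3103.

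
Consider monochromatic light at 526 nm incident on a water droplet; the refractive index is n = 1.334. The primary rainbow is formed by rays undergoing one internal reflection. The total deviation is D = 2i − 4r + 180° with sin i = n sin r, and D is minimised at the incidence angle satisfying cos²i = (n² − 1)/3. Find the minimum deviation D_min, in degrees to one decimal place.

138.1°

cos²i = (1.77956 − 1)/3 = 0.25985; i = arccos(0.50976) = 59.352°.
sin r = sin 59.352°/1.334 = 0.64492; r = 40.159°.
D_min = 2·59.352° − 4·40.159° + 180° = 138.067°.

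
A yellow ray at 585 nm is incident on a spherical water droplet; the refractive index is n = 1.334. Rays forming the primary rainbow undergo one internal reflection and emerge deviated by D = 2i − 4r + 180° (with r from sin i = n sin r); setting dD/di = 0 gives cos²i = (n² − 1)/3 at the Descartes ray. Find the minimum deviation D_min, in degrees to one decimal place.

138.1°

cos²i = (1.77956 − 1)/3 = 0.25985; i = arccos(0.50976) = 59.352°.
sin r = sin 59.352°/1.334 = 0.64492; r = 40.159°.
D_min = 2·59.352° − 4·40.159° + 180° = 138.067°.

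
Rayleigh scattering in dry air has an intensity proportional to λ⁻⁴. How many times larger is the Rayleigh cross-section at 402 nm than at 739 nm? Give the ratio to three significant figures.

Rayleigh scattering ∝ λ⁻⁴, so the ratio of coefficients is the inverse fourth power of the wavelength ratio.
σ(402)/σ(739) = (739/402)⁴ = (1.8383)⁴ = 11.42.

11.4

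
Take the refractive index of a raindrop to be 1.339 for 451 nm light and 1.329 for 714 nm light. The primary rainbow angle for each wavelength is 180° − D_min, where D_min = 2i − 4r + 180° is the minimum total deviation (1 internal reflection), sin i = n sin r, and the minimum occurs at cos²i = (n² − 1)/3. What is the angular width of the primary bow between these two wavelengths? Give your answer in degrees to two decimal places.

At 451 nm (n = 1.339): cos²i = 0.26431 → i = 59.062°, r = 39.834°, D_min = 138.786°, rainbow angle = 41.214°.
At 714 nm (n = 1.329): cos²i = 0.25541 → i = 59.643°, r = 40.487°, D_min = 137.337°, rainbow angle = 42.663°.
Angular width = |41.214° − 42.663°| = 1.450°.

1.45°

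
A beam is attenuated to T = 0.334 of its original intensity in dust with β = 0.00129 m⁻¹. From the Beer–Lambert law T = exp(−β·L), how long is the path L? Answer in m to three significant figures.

850 m

Beer–Lambert: T = exp(−βL) ⇒ L = −ln(T)/β = −ln(0.334)/0.00129 = 1.0966/0.00129 = 850.1 m.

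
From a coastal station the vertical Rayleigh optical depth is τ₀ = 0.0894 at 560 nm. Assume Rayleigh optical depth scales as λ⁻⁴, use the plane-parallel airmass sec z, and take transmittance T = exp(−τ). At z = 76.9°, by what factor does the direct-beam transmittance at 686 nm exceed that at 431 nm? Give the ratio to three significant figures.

2.58

Airmass: sec 76.9° = 4.4121.
τ(686 nm) = 0.0894 × (560/686)⁴ × 4.4121 = 0.0894 × 0.4441 × 4.4121 = 0.1752.
τ(431 nm) = 0.0894 × (560/431)⁴ × 4.4121 = 0.0894 × 2.8500 × 4.4121 = 1.1241.
T(686)/T(431) = exp(τ_B − τ_A) = exp(0.9490) = 2.5831.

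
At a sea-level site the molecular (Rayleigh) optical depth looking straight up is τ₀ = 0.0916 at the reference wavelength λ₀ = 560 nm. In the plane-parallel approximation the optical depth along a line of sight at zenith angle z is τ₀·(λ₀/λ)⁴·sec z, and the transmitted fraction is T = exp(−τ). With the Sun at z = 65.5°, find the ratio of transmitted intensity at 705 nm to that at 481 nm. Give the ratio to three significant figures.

Airmass: sec 65.5° = 2.4114.
τ(705 nm) = 0.0916 × (560/705)⁴ × 2.4114 = 0.0916 × 0.3981 × 2.4114 = 0.0879.
τ(481 nm) = 0.0916 × (560/481)⁴ × 2.4114 = 0.0916 × 1.8373 × 2.4114 = 0.4058.
T(705)/T(481) = exp(τ_B − τ_A) = exp(0.3179) = 1.3742.

1.37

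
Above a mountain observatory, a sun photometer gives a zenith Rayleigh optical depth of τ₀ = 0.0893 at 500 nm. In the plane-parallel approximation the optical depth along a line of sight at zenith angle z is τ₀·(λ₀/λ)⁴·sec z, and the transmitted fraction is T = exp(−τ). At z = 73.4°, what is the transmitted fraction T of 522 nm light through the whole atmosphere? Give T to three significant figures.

0.769

sec 73.4° = 3.5003.
τ = 0.0893 × (500/522)⁴ × 3.5003 = 0.0893 × 0.8418 × 3.5003 = 0.2631.
T = exp(−0.2631) = 0.7686.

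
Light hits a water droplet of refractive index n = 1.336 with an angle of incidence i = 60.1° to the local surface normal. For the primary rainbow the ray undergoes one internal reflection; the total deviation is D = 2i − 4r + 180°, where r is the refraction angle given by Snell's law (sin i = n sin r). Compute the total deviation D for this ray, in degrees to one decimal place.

sin r = sin 60.1° / 1.336 = 0.8669/1.336 = 0.6489; r = 40.46°.
D = 2·60.1° − 4·40.46° + 180° = 120.20° − 161.83° + 180° = 138.37°.

138.4°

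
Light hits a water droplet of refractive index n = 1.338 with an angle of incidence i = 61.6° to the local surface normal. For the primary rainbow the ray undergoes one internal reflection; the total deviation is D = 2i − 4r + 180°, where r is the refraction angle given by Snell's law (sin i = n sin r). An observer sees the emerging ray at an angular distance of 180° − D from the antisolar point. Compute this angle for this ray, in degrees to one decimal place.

sin r = sin 61.6° / 1.338 = 0.8796/1.338 = 0.6574; r = 41.10°.
D = 2·61.6° − 4·41.10° + 180° = 123.20° − 164.42° + 180° = 138.78°.
Angle from antisolar point = 180° − D = 41.22°.

41.2°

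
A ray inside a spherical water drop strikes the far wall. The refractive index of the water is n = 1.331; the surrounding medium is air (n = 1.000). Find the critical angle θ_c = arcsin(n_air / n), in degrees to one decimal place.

sin θ_c = n_air / n = 1.000 / 1.331 = 0.7513.
θ_c = arcsin(0.7513) = 48.70°.

48.7°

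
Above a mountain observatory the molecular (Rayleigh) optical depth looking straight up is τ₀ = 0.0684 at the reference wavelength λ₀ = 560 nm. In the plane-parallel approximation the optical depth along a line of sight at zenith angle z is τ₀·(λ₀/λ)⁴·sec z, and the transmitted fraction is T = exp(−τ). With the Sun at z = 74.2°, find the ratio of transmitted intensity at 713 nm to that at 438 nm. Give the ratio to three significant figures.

Airmass: sec 74.2° = 3.6727.
τ(713 nm) = 0.0684 × (560/713)⁴ × 3.6727 = 0.0684 × 0.3805 × 3.6727 = 0.0956.
τ(438 nm) = 0.0684 × (560/438)⁴ × 3.6727 = 0.0684 × 2.6721 × 3.6727 = 0.6713.
T(713)/T(438) = exp(τ_B − τ_A) = exp(0.5757) = 1.7783.

1.78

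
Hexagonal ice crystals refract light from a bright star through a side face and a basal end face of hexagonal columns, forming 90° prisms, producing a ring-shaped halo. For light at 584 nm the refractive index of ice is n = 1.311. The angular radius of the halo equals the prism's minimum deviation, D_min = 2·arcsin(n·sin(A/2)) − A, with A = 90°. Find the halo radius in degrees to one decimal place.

45.9°

n·sin(A/2) = 1.311 × sin 45° = 1.311 × 0.7071 = 0.9270.
D_min = 2·arcsin(0.9270) − 90° = 2 × 67.974° − 90° = 45.949°.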